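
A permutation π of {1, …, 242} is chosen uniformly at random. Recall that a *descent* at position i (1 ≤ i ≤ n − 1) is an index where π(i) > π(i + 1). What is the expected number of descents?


Write X = Σ X_I over i = 1, …, 241, with X_I the indicator of one descent.
There are 241 indicators.
For each fixed i, the pair (π(i), π(i+1)) is a uniformly random ordered pair of distinct values from {1, …, 242}; by symmetry P[π(i) > π(i+1)] = 1/2.
By linearity: E[X] = 241 · (1/2) = (242 − 1) · (1/2) = 241/2 ≈ 120.50000.

E[X] = 241/2 = 120.50000.


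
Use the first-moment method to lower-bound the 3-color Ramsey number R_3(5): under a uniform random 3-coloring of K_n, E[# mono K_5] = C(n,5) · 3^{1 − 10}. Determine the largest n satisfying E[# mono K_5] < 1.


We need C(n, 5) · 3^{1 − 10} < 1, i.e. C(n, 5) < 3^{10 − 1} = 19683.
Check values of n near the boundary:
  n = 17: C(17, 5) = 6188; 6188 < 19683? YES
  n = 18: C(18, 5) = 8568; 8568 < 19683? YES
  n = 19: C(19, 5) = 11628; 11628 < 19683? YES
  n = 20: C(20, 5) = 15504; 15504 < 19683? YES
  n = 21: C(21, 5) = 20349; 20349 < 19683? NO
  n = 22: C(22, 5) = 26334; 26334 < 19683? NO
The largest n with C(n, 5) < 19683 is n = 20 (where E[X] = 5168/6561 ≈ 0.787685). Hence R_3(5) > 20, i.e. R_3(5) ≥ 21.

Largest n = 20; hence R_3(5) > 20.


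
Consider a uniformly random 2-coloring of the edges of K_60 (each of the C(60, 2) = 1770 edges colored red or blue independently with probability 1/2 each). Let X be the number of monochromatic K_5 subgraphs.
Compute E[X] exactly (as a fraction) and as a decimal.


Let X = Σ_S X_S over the C(60, 5) = 5461512 subsets S of size 5, where X_S = 1 if the K_5 on S is monochromatic.
For a fixed S, the K_5 on S has C(5, 2) = 10 edges. P[all 10 edges red] = (1/2)^10, and likewise for blue, so P[monochromatic] = 2·(1/2)^10 = 2^{1 − 10} = 1/512.
By linearity of expectation: E[X] = C(60, 5) · 2^{1 − 10} = 5461512 · 1/512 = 682689/64.
Numerically: E[X] ≈ 10667.016.

E[X] = C(60,5)·2^(1−C(5,2)) = 682689/64 ≈ 10667.016.


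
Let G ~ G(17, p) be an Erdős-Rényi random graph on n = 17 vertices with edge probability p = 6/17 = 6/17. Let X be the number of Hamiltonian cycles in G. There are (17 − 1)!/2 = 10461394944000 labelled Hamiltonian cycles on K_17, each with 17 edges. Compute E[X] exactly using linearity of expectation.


K_17 has (17 − 1)!/2 = 10461394944000 labelled Hamiltonian cycles.
For each such Hamiltonian cycle H, let X_H = 1 if all 17 edges of H are present in G. Then P[X_H = 1] = p^{17} = (6/17)^{17} = 16926659444736/827240261886336764177.
By linearity of expectation: E[X] = Σ_H E[X_H] = 10461394944000 · p^{17} = 10461394944000 · 16926659444736/827240261886336764177 = 177076469533971037814784000/827240261886336764177.
Numerically: E[X] ≈ 2.141e+05.

E[X] = 10461394944000 · (6/17)^{17} = 177076469533971037814784000/827240261886336764177 ≈ 2.141e+05.


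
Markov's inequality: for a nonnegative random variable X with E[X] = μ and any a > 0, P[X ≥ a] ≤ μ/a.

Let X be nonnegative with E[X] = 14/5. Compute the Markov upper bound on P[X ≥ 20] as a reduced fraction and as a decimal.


μ = E[X] = 14/5, a = 20.
Markov: P[X ≥ 20] ≤ μ/a = (14/5)/20 = 7/50.
Numerically: ≈ 0.14000.
(Since a = 20 > μ = 2.80000, the bound 7/50 is < 1 and informative.)

P[X ≥ 20] ≤ 7/50 ≈ 0.14000.


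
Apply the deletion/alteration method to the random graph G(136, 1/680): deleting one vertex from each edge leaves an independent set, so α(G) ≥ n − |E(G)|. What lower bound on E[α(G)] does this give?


E[|E(G)|] = C(136, 2)·p = 9180 · (1/680) = 27/2.
E[α(G)] ≥ n − E[|E(G)|] = 136 − 27/2 = 245/2.
Numerically: ≈ 122.500000.
(This is only a lower bound; the true E[α(G)] may be larger.)

E[α(G)] ≥ 245/2 ≈ 122.500000.


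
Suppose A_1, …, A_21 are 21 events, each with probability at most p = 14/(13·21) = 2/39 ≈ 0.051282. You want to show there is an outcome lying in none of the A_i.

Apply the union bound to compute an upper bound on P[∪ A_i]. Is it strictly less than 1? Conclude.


Union bound: P[∪_{i=1}^{21} A_i] ≤ Σ_i P[A_i] ≤ 21·p = 21·(2/39) = 14/13.
Numerically: 14/13 ≈ 1.076923.
Is 14/13 < 1? NO.
Since the bound 14/13 is ≥ 1, the union bound is uninformative here; it does NOT by itself certify existence.

21·p = 14/13 ≈ 1.076923; existence NOT certified by the union bound.


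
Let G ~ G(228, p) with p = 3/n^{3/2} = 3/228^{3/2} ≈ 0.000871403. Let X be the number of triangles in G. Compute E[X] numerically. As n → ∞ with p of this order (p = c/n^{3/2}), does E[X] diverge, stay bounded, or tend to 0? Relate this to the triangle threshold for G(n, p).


Number of potential triangles: C(228, 3) = 1949476.
Each occurs with probability p³ ≈ (0.000871403)³ ≈ 6.61693628e-10.
By linearity: E[X] = C(228, 3)·p³ ≈ 1949476 · 6.61693628e-10 ≈ 0.001290.
Since α = 3/2 > 1, p = c/n^{3/2} = o(1/n) is below the triangle threshold p ~ 1/n. Asymptotically E[X] ~ (c³/6)·n^{3(1−α)} = (3³/6)·n^{-1.5} → 0, so by Markov's inequality G has no triangles w.h.p.

E[X] ≈ 0.001290; in regime p = Θ(1/n^{3/2}) E[X] tends to 0 (below the triangle threshold p ~ 1/n).


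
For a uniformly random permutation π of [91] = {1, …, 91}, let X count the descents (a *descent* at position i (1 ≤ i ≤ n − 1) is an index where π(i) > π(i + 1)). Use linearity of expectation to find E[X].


Write X = Σ X_I over i = 1, …, 90, with X_I the indicator of one descent.
There are 90 indicators.
For each fixed i, the pair (π(i), π(i+1)) is a uniformly random ordered pair of distinct values from {1, …, 91}; by symmetry P[π(i) > π(i+1)] = 1/2.
By linearity: E[X] = 90 · (1/2) = (91 − 1) · (1/2) = 45 ≈ 45.000000.

E[X] = 45 = 45.000000.


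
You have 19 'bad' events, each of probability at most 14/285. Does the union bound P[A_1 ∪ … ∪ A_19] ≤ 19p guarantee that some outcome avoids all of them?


Union bound: P[∪_{i=1}^{19} A_i] ≤ Σ_i P[A_i] ≤ 19·p = 19·(14/285) = 14/15.
Numerically: 14/15 ≈ 0.933333.
Is 14/15 < 1? YES.
Since P[∪ A_i] ≤ 14/15 < 1, the complement has P[∩ A_i^c] ≥ 1 − 14/15 = 1/15 > 0, so some outcome avoids every A_i.

19·p = 14/15 ≈ 0.933333; existence CERTIFIED by the union bound.


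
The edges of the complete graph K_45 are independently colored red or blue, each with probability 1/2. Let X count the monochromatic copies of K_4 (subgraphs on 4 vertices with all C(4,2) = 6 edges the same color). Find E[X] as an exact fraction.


Let X = Σ_S X_S over the C(45, 4) = 148995 subsets S of size 4, where X_S = 1 if the K_4 on S is monochromatic.
For a fixed S, the K_4 on S has C(4, 2) = 6 edges. P[all 6 edges red] = (1/2)^6, and likewise for blue, so P[monochromatic] = 2·(1/2)^6 = 2^{1 − 6} = 1/32.
Summing: E[X] = C(45, 4) · 2^{1 − 6} = 148995 · 1/32 = 148995/32.
Numerically: E[X] ≈ 4656.09375.

E[X] = C(45,4)·2^(1−C(4,2)) = 148995/32 ≈ 4656.09375.


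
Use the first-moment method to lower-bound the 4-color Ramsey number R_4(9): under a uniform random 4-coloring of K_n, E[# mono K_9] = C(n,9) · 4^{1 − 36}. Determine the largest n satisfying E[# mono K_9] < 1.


We need C(n, 9) · 4^{1 − 36} < 1, i.e. C(n, 9) < 4^{36 − 1} = 1180591620717411303424.
Check values of n near the boundary:
  n = 908: C(908, 9) = 1111058428637338083100; 1111058428637338083100 < 1180591620717411303424? YES
  n = 909: C(909, 9) = 1122169012923711463931; 1122169012923711463931 < 1180591620717411303424? YES
  n = 910: C(910, 9) = 1133378248346922788210; 1133378248346922788210 < 1180591620717411303424? YES
  n = 911: C(911, 9) = 1144686900492291197405; 1144686900492291197405 < 1180591620717411303424? YES
  n = 912: C(912, 9) = 1156095740032081475120; 1156095740032081475120 < 1180591620717411303424? YES
  n = 913: C(913, 9) = 1167605542753639808390; 1167605542753639808390 < 1180591620717411303424? YES
  n = 914: C(914, 9) = 1179217089587653905932; 1179217089587653905932 < 1180591620717411303424? YES
  n = 915: C(915, 9) = 1190931166636537885130; 1190931166636537885130 < 1180591620717411303424? NO
  n = 916: C(916, 9) = 1202748565202942340440; 1202748565202942340440 < 1180591620717411303424? NO
The largest n with C(n, 9) < 1180591620717411303424 is n = 914 (where E[X] = 294804272396913476483/295147905179352825856 ≈ 0.99884). Hence R_4(9) > 914, i.e. R_4(9) ≥ 915.

Largest n = 914; hence R_4(9) > 914.


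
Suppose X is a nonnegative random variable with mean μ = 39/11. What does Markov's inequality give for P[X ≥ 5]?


μ = E[X] = 39/11, a = 5.
Markov: P[X ≥ 5] ≤ μ/a = (39/11)/5 = 39/55.
Numerically: ≈ 0.7091.
(Since a = 5 > μ = 3.5455, the bound 39/55 is < 1 and informative.)

P[X ≥ 5] ≤ 39/55 ≈ 0.7091.


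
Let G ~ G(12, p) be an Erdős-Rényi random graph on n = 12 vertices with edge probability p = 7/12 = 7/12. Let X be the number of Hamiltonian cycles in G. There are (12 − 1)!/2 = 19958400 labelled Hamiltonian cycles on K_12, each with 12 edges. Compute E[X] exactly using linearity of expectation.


K_12 has (12 − 1)!/2 = 19958400 labelled Hamiltonian cycles.
For each such Hamiltonian cycle H, let X_H = 1 if all 12 edges of H are present in G. Then P[X_H = 1] = p^{12} = (7/12)^{12} = 13841287201/8916100448256.
By linearity: E[X] = Σ_H E[X_H] = 19958400 · p^{12} = 19958400 · 13841287201/8916100448256 = 26644477861925/859963392.
Numerically: E[X] ≈ 30983.

E[X] = 19958400 · (7/12)^{12} = 26644477861925/859963392 ≈ 30983.


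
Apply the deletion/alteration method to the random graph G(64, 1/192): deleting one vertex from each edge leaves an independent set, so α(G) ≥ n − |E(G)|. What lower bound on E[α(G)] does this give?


E[|E(G)|] = C(64, 2)·p = 2016 · (1/192) = 21/2.
E[α(G)] ≥ n − E[|E(G)|] = 64 − 21/2 = 107/2.
Numerically: ≈ 53.500000.
(This is only a lower bound; the true E[α(G)] may be larger.)

E[α(G)] ≥ 107/2 ≈ 53.500000.


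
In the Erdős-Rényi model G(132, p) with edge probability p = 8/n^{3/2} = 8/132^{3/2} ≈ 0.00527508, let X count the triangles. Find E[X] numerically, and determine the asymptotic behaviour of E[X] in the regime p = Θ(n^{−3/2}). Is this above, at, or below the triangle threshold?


Number of potential triangles: C(132, 3) = 374660.
Each occurs with probability p³ ≈ (0.00527508)³ ≈ 1.46786890e-07.
By linearity: E[X] = C(132, 3)·p³ ≈ 374660 · 1.46786890e-07 ≈ 0.054995.
Since α = 3/2 > 1, p = c/n^{3/2} = o(1/n) is below the triangle threshold p ~ 1/n. Asymptotically E[X] ~ (c³/6)·n^{3(1−α)} = (8³/6)·n^{-1.5} → 0, so by Markov's inequality G has no triangles w.h.p.

E[X] ≈ 0.054995; in regime p = Θ(1/n^{3/2}) E[X] tends to 0 (below the triangle threshold p ~ 1/n).


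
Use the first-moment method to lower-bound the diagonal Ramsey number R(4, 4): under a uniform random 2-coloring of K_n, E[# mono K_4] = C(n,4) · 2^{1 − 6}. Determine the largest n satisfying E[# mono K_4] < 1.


We need C(n, 4) · 2^{1 − 6} < 1, i.e. C(n, 4) < 2^{6 − 1} = 32.
Check values of n near the boundary:
  n = 4: C(4, 4) = 1; 1 < 32? YES
  n = 5: C(5, 4) = 5; 5 < 32? YES
  n = 6: C(6, 4) = 15; 15 < 32? YES
  n = 7: C(7, 4) = 35; 35 < 32? NO
  n = 8: C(8, 4) = 70; 70 < 32? NO
  n = 9: C(9, 4) = 126; 126 < 32? NO
The largest n with C(n, 4) < 32 is n = 6 (where E[X] = 15/32 ≈ 0.46875). Hence R(4, 4) > 6, i.e. R(4, 4) ≥ 7.

Largest n = 6; hence R(4, 4) > 6.


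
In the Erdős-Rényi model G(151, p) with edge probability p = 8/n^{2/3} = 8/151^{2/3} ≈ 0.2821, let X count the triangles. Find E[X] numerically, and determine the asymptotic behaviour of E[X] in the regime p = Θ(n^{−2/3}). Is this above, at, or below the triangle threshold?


Number of potential triangles: C(151, 3) = 562475.
Each occurs with probability p³ ≈ (0.2821)³ ≈ 2.245516e-02.
By linearity: E[X] = C(151, 3)·p³ ≈ 562475 · 2.245516e-02 ≈ 12630.4636.
Since α = 2/3 < 1, p = c/n^{2/3} ≫ 1/n is above the triangle threshold p ~ 1/n. Asymptotically E[X] ~ (c³/6)·n^{3(1−α)} = (8³/6)·n^{1} → ∞; triangles are abundant w.h.p.

E[X] ≈ 12630.4636; in regime p = Θ(1/n^{2/3}) E[X] diverges (above the triangle threshold p ~ 1/n).


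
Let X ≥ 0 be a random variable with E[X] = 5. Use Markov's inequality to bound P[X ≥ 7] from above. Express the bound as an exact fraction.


μ = E[X] = 5, a = 7.
Markov: P[X ≥ 7] ≤ μ/a = (5)/7 = 5/7.
Numerically: ≈ 0.714.
(Since a = 7 > μ = 5.000, the bound 5/7 is < 1 and informative.)

P[X ≥ 7] ≤ 5/7 ≈ 0.714.


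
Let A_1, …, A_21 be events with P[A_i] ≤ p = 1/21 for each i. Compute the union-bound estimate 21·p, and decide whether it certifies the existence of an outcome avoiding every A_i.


Union bound: P[∪_{i=1}^{21} A_i] ≤ Σ_i P[A_i] ≤ 21·p = 21·(1/21) = 1.
Numerically: 1 ≈ 1.0000000.
Is 1 < 1? NO.
Since the bound 1 is ≥ 1, the union bound is uninformative here; it does NOT by itself certify existence.

21·p = 1 ≈ 1.0000000; existence NOT certified by the union bound.


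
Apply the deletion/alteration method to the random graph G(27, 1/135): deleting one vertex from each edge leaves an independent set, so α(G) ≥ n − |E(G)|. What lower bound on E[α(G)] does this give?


E[|E(G)|] = C(27, 2)·p = 351 · (1/135) = 13/5.
E[α(G)] ≥ n − E[|E(G)|] = 27 − 13/5 = 122/5.
Numerically: ≈ 24.4000.
(This is only a lower bound; the true E[α(G)] may be larger.)

E[α(G)] ≥ 122/5 ≈ 24.4000.


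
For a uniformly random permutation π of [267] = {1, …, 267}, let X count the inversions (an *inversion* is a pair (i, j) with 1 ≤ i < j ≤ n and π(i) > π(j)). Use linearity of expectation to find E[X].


Write X = Σ X_I over the C(267, 2) = 35511 pairs i < j, with X_I the indicator of one inversion.
There are 35511 indicators.
For each fixed pair i < j, the values π(i) and π(j) are two distinct elements of {1, …, 267} in uniformly random order; by symmetry P[π(i) > π(j)] = 1/2.
By linearity: E[X] = 35511 · (1/2) = C(267, 2) · (1/2) = 35511/2 = 35511/2 ≈ 17755.500.

E[X] = 35511/2 = 17755.500.


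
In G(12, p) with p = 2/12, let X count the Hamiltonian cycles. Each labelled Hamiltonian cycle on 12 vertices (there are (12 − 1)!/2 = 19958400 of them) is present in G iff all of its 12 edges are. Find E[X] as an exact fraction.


K_12 has (12 − 1)!/2 = 19958400 labelled Hamiltonian cycles.
For each such Hamiltonian cycle H, let X_H = 1 if all 12 edges of H are present in G. Then P[X_H = 1] = p^{12} = (1/6)^{12} = 1/2176782336.
By linearity of expectation: E[X] = Σ_H E[X_H] = 19958400 · p^{12} = 19958400 · 1/2176782336 = 1925/209952.
Numerically: E[X] ≈ 0.00917.

E[X] = 19958400 · (1/6)^{12} = 1925/209952 ≈ 0.00917.


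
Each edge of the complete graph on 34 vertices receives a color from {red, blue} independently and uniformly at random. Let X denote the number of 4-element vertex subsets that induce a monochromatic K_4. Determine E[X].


Let X = Σ_S X_S over the C(34, 4) = 46376 subsets S of size 4, where X_S = 1 if the K_4 on S is monochromatic.
For a fixed S, the K_4 on S has C(4, 2) = 6 edges. P[all 6 edges red] = (1/2)^6, and likewise for blue, so P[monochromatic] = 2·(1/2)^6 = 2^{1 − 6} = 1/32.
Summing: E[X] = C(34, 4) · 2^{1 − 6} = 46376 · 1/32 = 5797/4.
Numerically: E[X] ≈ 1449.250000.

E[X] = C(34,4)·2^(1−C(4,2)) = 5797/4 ≈ 1449.250000.


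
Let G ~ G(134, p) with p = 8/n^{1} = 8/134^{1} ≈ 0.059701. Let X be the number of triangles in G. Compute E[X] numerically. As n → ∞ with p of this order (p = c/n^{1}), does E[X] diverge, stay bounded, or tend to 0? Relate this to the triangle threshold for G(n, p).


Number of potential triangles: C(134, 3) = 392084.
Each occurs with probability p³ ≈ (0.059701)³ ≈ 2.1279213e-04.
By linearity: E[X] = C(134, 3)·p³ ≈ 392084 · 2.1279213e-04 ≈ 83.43239.
Here α = 1, so p = 8/n is exactly at the triangle threshold p ~ 1/n. Asymptotically E[X] → c³/6 = 8³/6 = 256/3 ≈ 85.33333, a bounded constant. In this regime the triangle count is asymptotically Poisson(c³/6).

E[X] ≈ 83.43239; in regime p = Θ(1/n^{1}) E[X] stays bounded (at the triangle threshold p ~ 1/n).


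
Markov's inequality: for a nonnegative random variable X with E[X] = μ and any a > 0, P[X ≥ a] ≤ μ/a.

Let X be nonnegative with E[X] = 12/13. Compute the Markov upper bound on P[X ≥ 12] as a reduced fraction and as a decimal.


μ = E[X] = 12/13, a = 12.
Markov: P[X ≥ 12] ≤ μ/a = (12/13)/12 = 1/13.
Numerically: ≈ 0.077.
(Since a = 12 > μ = 0.923, the bound 1/13 is < 1 and informative.)

P[X ≥ 12] ≤ 1/13 ≈ 0.077.


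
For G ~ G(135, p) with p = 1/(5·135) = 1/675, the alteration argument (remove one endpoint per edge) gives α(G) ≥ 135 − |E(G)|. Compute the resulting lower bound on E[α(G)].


E[|E(G)|] = C(135, 2)·p = 9045 · (1/675) = 67/5.
E[α(G)] ≥ n − E[|E(G)|] = 135 − 67/5 = 608/5.
Numerically: ≈ 121.600000.
(This is only a lower bound; the true E[α(G)] may be larger.)

E[α(G)] ≥ 608/5 ≈ 121.600000.


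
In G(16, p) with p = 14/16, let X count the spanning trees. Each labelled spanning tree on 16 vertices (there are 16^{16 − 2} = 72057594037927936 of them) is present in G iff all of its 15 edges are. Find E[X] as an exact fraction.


K_16 has 16^{16 − 2} = 72057594037927936 labelled spanning trees.
For each such spanning tree H, let X_H = 1 if all 15 edges of H are present in G. Then P[X_H = 1] = p^{15} = (7/8)^{15} = 4747561509943/35184372088832.
By linearity of expectation: E[X] = Σ_H E[X_H] = 72057594037927936 · p^{15} = 72057594037927936 · 4747561509943/35184372088832 = 9723005972363264.
Numerically: E[X] ≈ 9.723e+15.

E[X] = 72057594037927936 · (7/8)^{15} = 9723005972363264 ≈ 9.723e+15.


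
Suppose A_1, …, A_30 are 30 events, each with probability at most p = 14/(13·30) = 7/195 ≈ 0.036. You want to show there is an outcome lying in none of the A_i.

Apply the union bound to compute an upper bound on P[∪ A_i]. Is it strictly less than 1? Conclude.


Union bound: P[∪_{i=1}^{30} A_i] ≤ Σ_i P[A_i] ≤ 30·p = 30·(7/195) = 14/13.
Numerically: 14/13 ≈ 1.077.
Is 14/13 < 1? NO.
Since the bound 14/13 is ≥ 1, the union bound is uninformative here; it does NOT by itself certify existence.

30·p = 14/13 ≈ 1.077; existence NOT certified by the union bound.


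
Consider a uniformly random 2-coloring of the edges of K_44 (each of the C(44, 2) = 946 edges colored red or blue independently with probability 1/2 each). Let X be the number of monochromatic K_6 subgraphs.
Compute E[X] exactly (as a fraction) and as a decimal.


Let X = Σ_S X_S over the C(44, 6) = 7059052 subsets S of size 6, where X_S = 1 if the K_6 on S is monochromatic.
For a fixed S, the K_6 on S has C(6, 2) = 15 edges. P[all 15 edges red] = (1/2)^15, and likewise for blue, so P[monochromatic] = 2·(1/2)^15 = 2^{1 − 15} = 1/16384.
Summing: E[X] = C(44, 6) · 2^{1 − 15} = 7059052 · 1/16384 = 1764763/4096.
Numerically: E[X] ≈ 430.85034.

E[X] = C(44,6)·2^(1−C(6,2)) = 1764763/4096 ≈ 430.85034.


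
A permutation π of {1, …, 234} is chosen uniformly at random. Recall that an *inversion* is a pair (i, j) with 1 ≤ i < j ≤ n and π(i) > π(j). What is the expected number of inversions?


Write X = Σ X_I over the C(234, 2) = 27261 pairs i < j, with X_I the indicator of one inversion.
There are 27261 indicators.
For each fixed pair i < j, the values π(i) and π(j) are two distinct elements of {1, …, 234} in uniformly random order; by symmetry P[π(i) > π(j)] = 1/2.
By linearity: E[X] = 27261 · (1/2) = C(234, 2) · (1/2) = 27261/2 = 27261/2 ≈ 13630.5000.

E[X] = 27261/2 = 13630.5000.


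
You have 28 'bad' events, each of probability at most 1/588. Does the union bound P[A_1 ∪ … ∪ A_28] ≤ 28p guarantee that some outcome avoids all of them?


Union bound: P[∪_{i=1}^{28} A_i] ≤ Σ_i P[A_i] ≤ 28·p = 28·(1/588) = 1/21.
Numerically: 1/21 ≈ 0.04762.
Is 1/21 < 1? YES.
Since P[∪ A_i] ≤ 1/21 < 1, the complement has P[∩ A_i^c] ≥ 1 − 1/21 = 20/21 > 0, so some outcome avoids every A_i.

28·p = 1/21 ≈ 0.04762; existence CERTIFIED by the union bound.


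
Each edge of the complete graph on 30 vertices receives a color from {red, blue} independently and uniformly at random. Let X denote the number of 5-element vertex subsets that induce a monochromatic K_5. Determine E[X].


Let X = Σ_S X_S over the C(30, 5) = 142506 subsets S of size 5, where X_S = 1 if the K_5 on S is monochromatic.
For a fixed S, the K_5 on S has C(5, 2) = 10 edges. P[all 10 edges red] = (1/2)^10, and likewise for blue, so P[monochromatic] = 2·(1/2)^10 = 2^{1 − 10} = 1/512.
Summing: E[X] = C(30, 5) · 2^{1 − 10} = 142506 · 1/512 = 71253/256.
Numerically: E[X] ≈ 278.3320.

E[X] = C(30,5)·2^(1−C(5,2)) = 71253/256 ≈ 278.3320.


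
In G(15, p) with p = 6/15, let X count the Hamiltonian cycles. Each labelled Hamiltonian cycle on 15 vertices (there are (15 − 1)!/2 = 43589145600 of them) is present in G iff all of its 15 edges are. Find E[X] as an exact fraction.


K_15 has (15 − 1)!/2 = 43589145600 labelled Hamiltonian cycles.
For each such Hamiltonian cycle H, let X_H = 1 if all 15 edges of H are present in G. Then P[X_H = 1] = p^{15} = (2/5)^{15} = 32768/30517578125.
By linearity of expectation: E[X] = Σ_H E[X_H] = 43589145600 · p^{15} = 43589145600 · 32768/30517578125 = 57133164920832/1220703125.
Numerically: E[X] ≈ 4.68e+04.

E[X] = 43589145600 · (2/5)^{15} = 57133164920832/1220703125 ≈ 4.68e+04.


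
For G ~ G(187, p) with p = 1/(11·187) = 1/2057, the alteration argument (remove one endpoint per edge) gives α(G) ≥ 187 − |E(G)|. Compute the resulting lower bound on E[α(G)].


E[|E(G)|] = C(187, 2)·p = 17391 · (1/2057) = 93/11.
E[α(G)] ≥ n − E[|E(G)|] = 187 − 93/11 = 1964/11.
Numerically: ≈ 178.545455.
(This is only a lower bound; the true E[α(G)] may be larger.)

E[α(G)] ≥ 1964/11 ≈ 178.545455.


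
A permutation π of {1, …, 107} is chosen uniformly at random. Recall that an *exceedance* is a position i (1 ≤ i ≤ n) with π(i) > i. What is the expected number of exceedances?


Write X = Σ_{i=1}^{107} X_i, where X_i = 1_{π(i) > i}.
For each fixed i, π(i) is uniform over {1, …, 107} (marginal of a uniform permutation), so P[π(i) > i] = (n − i)/n. Summing: Σ_{i=1}^{107} (n − i)/n = (0 + 1 + … + 106)/107 = 107(107 − 1)/(2·107) = (107 − 1)/2.
Hence E[X] = Σ_{i=1}^{107} (107 − i)/107 = 53 ≈ 53.00000.

E[X] = 53 = 53.00000.


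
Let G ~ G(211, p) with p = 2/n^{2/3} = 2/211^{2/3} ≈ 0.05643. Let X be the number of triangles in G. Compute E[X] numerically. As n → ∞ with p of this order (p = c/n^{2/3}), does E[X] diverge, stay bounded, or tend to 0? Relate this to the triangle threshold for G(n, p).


Number of potential triangles: C(211, 3) = 1543465.
Each occurs with probability p³ ≈ (0.05643)³ ≈ 1.7969048e-04.
By linearity: E[X] = C(211, 3)·p³ ≈ 1543465 · 1.7969048e-04 ≈ 277.34597.
Since α = 2/3 < 1, p = c/n^{2/3} ≫ 1/n is above the triangle threshold p ~ 1/n. Asymptotically E[X] ~ (c³/6)·n^{3(1−α)} = (2³/6)·n^{1} → ∞; triangles are abundant w.h.p.

E[X] ≈ 277.34597; in regime p = Θ(1/n^{2/3}) E[X] diverges (above the triangle threshold p ~ 1/n).


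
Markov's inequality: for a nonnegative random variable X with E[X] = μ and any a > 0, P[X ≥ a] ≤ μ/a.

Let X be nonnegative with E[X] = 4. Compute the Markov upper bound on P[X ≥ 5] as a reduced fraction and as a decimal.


μ = E[X] = 4, a = 5.
Markov: P[X ≥ 5] ≤ μ/a = (4)/5 = 4/5.
Numerically: ≈ 0.800000.
(Since a = 5 > μ = 4.000000, the bound 4/5 is < 1 and informative.)

P[X ≥ 5] ≤ 4/5 ≈ 0.800000.


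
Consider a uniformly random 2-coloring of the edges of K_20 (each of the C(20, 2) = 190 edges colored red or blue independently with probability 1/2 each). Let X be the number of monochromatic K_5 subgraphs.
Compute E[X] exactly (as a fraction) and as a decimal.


Let X = Σ_S X_S over the C(20, 5) = 15504 subsets S of size 5, where X_S = 1 if the K_5 on S is monochromatic.
For a fixed S, the K_5 on S has C(5, 2) = 10 edges. P[all 10 edges red] = (1/2)^10, and likewise for blue, so P[monochromatic] = 2·(1/2)^10 = 2^{1 − 10} = 1/512.
Summing: E[X] = C(20, 5) · 2^{1 − 10} = 15504 · 1/512 = 969/32.
Numerically: E[X] ≈ 30.28125.

E[X] = C(20,5)·2^(1−C(5,2)) = 969/32 ≈ 30.28125.


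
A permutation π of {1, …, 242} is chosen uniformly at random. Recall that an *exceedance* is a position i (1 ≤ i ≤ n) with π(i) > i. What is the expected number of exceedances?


Write X = Σ_{i=1}^{242} X_i, where X_i = 1_{π(i) > i}.
For each fixed i, π(i) is uniform over {1, …, 242} (marginal of a uniform permutation), so P[π(i) > i] = (n − i)/n. Summing: Σ_{i=1}^{242} (n − i)/n = (0 + 1 + … + 241)/242 = 242(242 − 1)/(2·242) = (242 − 1)/2.
Hence E[X] = Σ_{i=1}^{242} (242 − i)/242 = 241/2 ≈ 120.50000.

E[X] = 241/2 = 120.50000.


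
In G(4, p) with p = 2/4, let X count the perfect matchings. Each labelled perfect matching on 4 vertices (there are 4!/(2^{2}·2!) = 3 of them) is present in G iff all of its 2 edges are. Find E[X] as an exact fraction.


K_4 has 4!/(2^{2}·2!) = 3 labelled perfect matchings.
For each such perfect matching H, let X_H = 1 if all 2 edges of H are present in G. Then P[X_H = 1] = p^{2} = (1/2)^{2} = 1/4.
By linearity: E[X] = Σ_H E[X_H] = 3 · p^{2} = 3 · 1/4 = 3/4.
Numerically: E[X] ≈ 0.75.

E[X] = 3 · (1/2)^{2} = 3/4 ≈ 0.75.


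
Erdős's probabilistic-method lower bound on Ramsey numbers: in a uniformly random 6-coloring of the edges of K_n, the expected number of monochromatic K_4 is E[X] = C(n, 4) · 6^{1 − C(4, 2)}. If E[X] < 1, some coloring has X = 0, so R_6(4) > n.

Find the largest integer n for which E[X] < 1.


We need C(n, 4) · 6^{1 − 6} < 1, i.e. C(n, 4) < 6^{6 − 1} = 7776.
Check values of n near the boundary:
  n = 18: C(18, 4) = 3060; 3060 < 7776? YES
  n = 19: C(19, 4) = 3876; 3876 < 7776? YES
  n = 20: C(20, 4) = 4845; 4845 < 7776? YES
  n = 21: C(21, 4) = 5985; 5985 < 7776? YES
  n = 22: C(22, 4) = 7315; 7315 < 7776? YES
  n = 23: C(23, 4) = 8855; 8855 < 7776? NO
  n = 24: C(24, 4) = 10626; 10626 < 7776? NO
  n = 25: C(25, 4) = 12650; 12650 < 7776? NO
The largest n with C(n, 4) < 7776 is n = 22 (where E[X] = 7315/7776 ≈ 0.9407150). Hence R_6(4) > 22, i.e. R_6(4) ≥ 23.

Largest n = 22; hence R_6(4) > 22.


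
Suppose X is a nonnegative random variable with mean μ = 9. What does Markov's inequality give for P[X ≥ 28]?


μ = E[X] = 9, a = 28.
Markov: P[X ≥ 28] ≤ μ/a = (9)/28 = 9/28.
Numerically: ≈ 0.321.
(Since a = 28 > μ = 9.000, the bound 9/28 is < 1 and informative.)

P[X ≥ 28] ≤ 9/28 ≈ 0.321.


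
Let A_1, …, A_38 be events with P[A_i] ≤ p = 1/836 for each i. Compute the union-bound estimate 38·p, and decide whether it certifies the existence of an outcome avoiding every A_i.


Union bound: P[∪_{i=1}^{38} A_i] ≤ Σ_i P[A_i] ≤ 38·p = 38·(1/836) = 1/22.
Numerically: 1/22 ≈ 0.045.
Is 1/22 < 1? YES.
Since P[∪ A_i] ≤ 1/22 < 1, the complement has P[∩ A_i^c] ≥ 1 − 1/22 = 21/22 > 0, so some outcome avoids every A_i.

38·p = 1/22 ≈ 0.045; existence CERTIFIED by the union bound.


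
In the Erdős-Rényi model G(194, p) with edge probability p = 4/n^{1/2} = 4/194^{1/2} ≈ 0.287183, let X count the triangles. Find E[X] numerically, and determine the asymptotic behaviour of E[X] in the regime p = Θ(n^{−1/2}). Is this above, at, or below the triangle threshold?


Number of potential triangles: C(194, 3) = 1198144.
Each occurs with probability p³ ≈ (0.287183)³ ≈ 2.36852176e-02.
By linearity: E[X] = C(194, 3)·p³ ≈ 1198144 · 2.36852176e-02 ≈ 28378.301361.
Since α = 1/2 < 1, p = c/n^{1/2} ≫ 1/n is above the triangle threshold p ~ 1/n. Asymptotically E[X] ~ (c³/6)·n^{3(1−α)} = (4³/6)·n^{1.5} → ∞; triangles are abundant w.h.p.

E[X] ≈ 28378.301361; in regime p = Θ(1/n^{1/2}) E[X] diverges (above the triangle threshold p ~ 1/n).


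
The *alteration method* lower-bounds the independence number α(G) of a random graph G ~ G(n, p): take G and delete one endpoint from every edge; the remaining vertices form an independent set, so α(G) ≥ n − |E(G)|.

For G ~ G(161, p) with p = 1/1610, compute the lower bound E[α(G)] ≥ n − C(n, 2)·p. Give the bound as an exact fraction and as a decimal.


E[|E(G)|] = C(161, 2)·p = 12880 · (1/1610) = 8.
E[α(G)] ≥ n − E[|E(G)|] = 161 − 8 = 153.
Numerically: ≈ 153.0000.
(This is only a lower bound; the true E[α(G)] may be larger.)

E[α(G)] ≥ 153 ≈ 153.0000.


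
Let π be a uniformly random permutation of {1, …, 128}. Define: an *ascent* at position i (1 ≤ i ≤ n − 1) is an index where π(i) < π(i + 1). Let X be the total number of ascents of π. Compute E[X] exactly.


Write X = Σ X_I over i = 1, …, 127, with X_I the indicator of one ascent.
There are 127 indicators.
For each fixed i, the pair (π(i), π(i+1)) is a uniformly random ordered pair of distinct values from {1, …, 128}; by symmetry P[π(i) < π(i+1)] = 1/2.
By linearity: E[X] = 127 · (1/2) = (128 − 1) · (1/2) = 127/2 ≈ 63.5000.

E[X] = 127/2 = 63.5000.


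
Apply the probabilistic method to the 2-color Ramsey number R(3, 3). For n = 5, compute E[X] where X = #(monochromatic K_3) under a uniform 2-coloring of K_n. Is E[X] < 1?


E[X] = C(5, 3) · 2^{1 − 3} = 10 · 2^{−2} = 10/4.
As a reduced fraction: E[X] = 5/2 ≈ 2.50000.
Is E[X] < 1? NO.
Since E[X] ≥ 1, the first-moment bound is inconclusive at n = 5; it does NOT by itself certify R(3, 3) > 5.

E[X] = 5/2 ≈ 2.50000; E[X] ≥ 1; first-moment method inconclusive here.


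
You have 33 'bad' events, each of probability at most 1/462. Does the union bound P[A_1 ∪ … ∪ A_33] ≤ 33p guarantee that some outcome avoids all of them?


Union bound: P[∪_{i=1}^{33} A_i] ≤ Σ_i P[A_i] ≤ 33·p = 33·(1/462) = 1/14.
Numerically: 1/14 ≈ 0.071429.
Is 1/14 < 1? YES.
Since P[∪ A_i] ≤ 1/14 < 1, the complement has P[∩ A_i^c] ≥ 1 − 1/14 = 13/14 > 0, so some outcome avoids every A_i.

33·p = 1/14 ≈ 0.071429; existence CERTIFIED by the union bound.


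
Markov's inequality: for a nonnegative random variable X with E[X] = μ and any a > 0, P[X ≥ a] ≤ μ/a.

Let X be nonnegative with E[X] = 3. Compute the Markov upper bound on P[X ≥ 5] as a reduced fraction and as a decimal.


μ = E[X] = 3, a = 5.
Markov: P[X ≥ 5] ≤ μ/a = (3)/5 = 3/5.
Numerically: ≈ 0.60000.
(Since a = 5 > μ = 3.00000, the bound 3/5 is < 1 and informative.)

P[X ≥ 5] ≤ 3/5 ≈ 0.60000.


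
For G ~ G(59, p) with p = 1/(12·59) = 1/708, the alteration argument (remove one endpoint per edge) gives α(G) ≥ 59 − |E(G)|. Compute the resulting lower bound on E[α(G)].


E[|E(G)|] = C(59, 2)·p = 1711 · (1/708) = 29/12.
E[α(G)] ≥ n − E[|E(G)|] = 59 − 29/12 = 679/12.
Numerically: ≈ 56.58333.
(This is only a lower bound; the true E[α(G)] may be larger.)

E[α(G)] ≥ 679/12 ≈ 56.58333.


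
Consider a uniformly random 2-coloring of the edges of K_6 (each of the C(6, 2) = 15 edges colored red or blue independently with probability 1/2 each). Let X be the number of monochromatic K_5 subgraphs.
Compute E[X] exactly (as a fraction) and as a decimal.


Let X = Σ_S X_S over the C(6, 5) = 6 subsets S of size 5, where X_S = 1 if the K_5 on S is monochromatic.
For a fixed S, the K_5 on S has C(5, 2) = 10 edges. P[all 10 edges red] = (1/2)^10, and likewise for blue, so P[monochromatic] = 2·(1/2)^10 = 2^{1 − 10} = 1/512.
Summing: E[X] = C(6, 5) · 2^{1 − 10} = 6 · 1/512 = 3/256.
Numerically: E[X] ≈ 0.0117.

E[X] = C(6,5)·2^(1−C(5,2)) = 3/256 ≈ 0.0117.


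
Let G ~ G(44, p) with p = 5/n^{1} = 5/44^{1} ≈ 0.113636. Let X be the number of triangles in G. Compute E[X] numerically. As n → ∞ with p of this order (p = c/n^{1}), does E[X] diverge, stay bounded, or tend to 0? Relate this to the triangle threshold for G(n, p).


Number of potential triangles: C(44, 3) = 13244.
Each occurs with probability p³ ≈ (0.113636)³ ≈ 1.46741172e-03.
By linearity: E[X] = C(44, 3)·p³ ≈ 13244 · 1.46741172e-03 ≈ 19.434401.
Here α = 1, so p = 5/n is exactly at the triangle threshold p ~ 1/n. Asymptotically E[X] → c³/6 = 5³/6 = 125/6 ≈ 20.833333, a bounded constant. In this regime the triangle count is asymptotically Poisson(c³/6).

E[X] ≈ 19.434401; in regime p = Θ(1/n^{1}) E[X] stays bounded (at the triangle threshold p ~ 1/n).


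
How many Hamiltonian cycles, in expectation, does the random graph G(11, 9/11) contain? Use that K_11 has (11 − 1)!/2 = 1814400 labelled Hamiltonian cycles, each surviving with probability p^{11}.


K_11 has (11 − 1)!/2 = 1814400 labelled Hamiltonian cycles.
For each such Hamiltonian cycle H, let X_H = 1 if all 11 edges of H are present in G. Then P[X_H = 1] = p^{11} = (9/11)^{11} = 31381059609/285311670611.
By linearity: E[X] = Σ_H E[X_H] = 1814400 · p^{11} = 1814400 · 31381059609/285311670611 = 56937794554569600/285311670611.
Numerically: E[X] ≈ 1.996e+05.

E[X] = 1814400 · (9/11)^{11} = 56937794554569600/285311670611 ≈ 1.996e+05.


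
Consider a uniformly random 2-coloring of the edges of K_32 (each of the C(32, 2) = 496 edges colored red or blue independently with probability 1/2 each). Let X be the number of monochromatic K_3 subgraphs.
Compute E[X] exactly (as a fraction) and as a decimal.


Let X = Σ_S X_S over the C(32, 3) = 4960 subsets S of size 3, where X_S = 1 if the K_3 on S is monochromatic.
For a fixed S, the K_3 on S has C(3, 2) = 3 edges. P[all 3 edges red] = (1/2)^3, and likewise for blue, so P[monochromatic] = 2·(1/2)^3 = 2^{1 − 3} = 1/4.
By linearity of expectation: E[X] = C(32, 3) · 2^{1 − 3} = 4960 · 1/4 = 1240.
Numerically: E[X] ≈ 1240.000000.

E[X] = C(32,3)·2^(1−C(3,2)) = 1240 ≈ 1240.000000.


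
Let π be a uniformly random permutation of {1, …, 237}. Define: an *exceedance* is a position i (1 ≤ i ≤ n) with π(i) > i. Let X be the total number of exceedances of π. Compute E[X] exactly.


Write X = Σ_{i=1}^{237} X_i, where X_i = 1_{π(i) > i}.
For each fixed i, π(i) is uniform over {1, …, 237} (marginal of a uniform permutation), so P[π(i) > i] = (n − i)/n. Summing: Σ_{i=1}^{237} (n − i)/n = (0 + 1 + … + 236)/237 = 237(237 − 1)/(2·237) = (237 − 1)/2.
Hence E[X] = Σ_{i=1}^{237} (237 − i)/237 = 118 ≈ 118.000.

E[X] = 118 = 118.000.


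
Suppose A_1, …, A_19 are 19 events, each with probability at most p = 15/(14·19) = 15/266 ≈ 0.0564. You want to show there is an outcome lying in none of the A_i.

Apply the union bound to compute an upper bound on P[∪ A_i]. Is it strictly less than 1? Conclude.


Union bound: P[∪_{i=1}^{19} A_i] ≤ Σ_i P[A_i] ≤ 19·p = 19·(15/266) = 15/14.
Numerically: 15/14 ≈ 1.0714.
Is 15/14 < 1? NO.
Since the bound 15/14 is ≥ 1, the union bound is uninformative here; it does NOT by itself certify existence.

19·p = 15/14 ≈ 1.0714; existence NOT certified by the union bound.


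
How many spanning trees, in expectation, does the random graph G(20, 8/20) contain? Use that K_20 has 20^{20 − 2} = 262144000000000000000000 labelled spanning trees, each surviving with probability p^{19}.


K_20 has 20^{20 − 2} = 262144000000000000000000 labelled spanning trees.
For each such spanning tree H, let X_H = 1 if all 19 edges of H are present in G. Then P[X_H = 1] = p^{19} = (2/5)^{19} = 524288/19073486328125.
By linearity: E[X] = Σ_H E[X_H] = 262144000000000000000000 · p^{19} = 262144000000000000000000 · 524288/19073486328125 = 36028797018963968/5.
Numerically: E[X] ≈ 7.21e+15.

E[X] = 262144000000000000000000 · (2/5)^{19} = 36028797018963968/5 ≈ 7.21e+15.


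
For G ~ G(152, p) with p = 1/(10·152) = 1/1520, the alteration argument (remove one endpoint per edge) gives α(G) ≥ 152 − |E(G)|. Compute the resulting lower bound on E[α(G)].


E[|E(G)|] = C(152, 2)·p = 11476 · (1/1520) = 151/20.
E[α(G)] ≥ n − E[|E(G)|] = 152 − 151/20 = 2889/20.
Numerically: ≈ 144.4500.
(This is only a lower bound; the true E[α(G)] may be larger.)

E[α(G)] ≥ 2889/20 ≈ 144.4500.


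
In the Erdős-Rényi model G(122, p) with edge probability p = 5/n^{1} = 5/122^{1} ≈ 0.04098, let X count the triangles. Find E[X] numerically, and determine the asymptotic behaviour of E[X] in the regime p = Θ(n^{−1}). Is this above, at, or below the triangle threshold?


Number of potential triangles: C(122, 3) = 295240.
Each occurs with probability p³ ≈ (0.04098)³ ≈ 6.883836e-05.
By linearity: E[X] = C(122, 3)·p³ ≈ 295240 · 6.883836e-05 ≈ 20.3238.
Here α = 1, so p = 5/n is exactly at the triangle threshold p ~ 1/n. Asymptotically E[X] → c³/6 = 5³/6 = 125/6 ≈ 20.8333, a bounded constant. In this regime the triangle count is asymptotically Poisson(c³/6).

E[X] ≈ 20.3238; in regime p = Θ(1/n^{1}) E[X] stays bounded (at the triangle threshold p ~ 1/n).


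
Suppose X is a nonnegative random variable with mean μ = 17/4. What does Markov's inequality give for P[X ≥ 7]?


μ = E[X] = 17/4, a = 7.
Markov: P[X ≥ 7] ≤ μ/a = (17/4)/7 = 17/28.
Numerically: ≈ 0.607.
(Since a = 7 > μ = 4.250, the bound 17/28 is < 1 and informative.)

P[X ≥ 7] ≤ 17/28 ≈ 0.607.


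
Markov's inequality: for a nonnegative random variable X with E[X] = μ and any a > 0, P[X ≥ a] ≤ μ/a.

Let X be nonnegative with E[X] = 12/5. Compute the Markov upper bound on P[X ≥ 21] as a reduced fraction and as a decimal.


μ = E[X] = 12/5, a = 21.
Markov: P[X ≥ 21] ≤ μ/a = (12/5)/21 = 4/35.
Numerically: ≈ 0.1143.
(Since a = 21 > μ = 2.4000, the bound 4/35 is < 1 and informative.)

P[X ≥ 21] ≤ 4/35 ≈ 0.1143.


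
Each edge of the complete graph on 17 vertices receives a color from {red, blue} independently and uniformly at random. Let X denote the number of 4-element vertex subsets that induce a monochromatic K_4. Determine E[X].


Let X = Σ_S X_S over the C(17, 4) = 2380 subsets S of size 4, where X_S = 1 if the K_4 on S is monochromatic.
For a fixed S, the K_4 on S has C(4, 2) = 6 edges. P[all 6 edges red] = (1/2)^6, and likewise for blue, so P[monochromatic] = 2·(1/2)^6 = 2^{1 − 6} = 1/32.
Summing: E[X] = C(17, 4) · 2^{1 − 6} = 2380 · 1/32 = 595/8.
Numerically: E[X] ≈ 74.375000.

E[X] = C(17,4)·2^(1−C(4,2)) = 595/8 ≈ 74.375000.


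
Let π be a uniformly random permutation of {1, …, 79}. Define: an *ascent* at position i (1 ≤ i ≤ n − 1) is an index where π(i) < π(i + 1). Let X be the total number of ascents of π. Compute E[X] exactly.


Write X = Σ X_I over i = 1, …, 78, with X_I the indicator of one ascent.
There are 78 indicators.
For each fixed i, the pair (π(i), π(i+1)) is a uniformly random ordered pair of distinct values from {1, …, 79}; by symmetry P[π(i) < π(i+1)] = 1/2.
By linearity: E[X] = 78 · (1/2) = (79 − 1) · (1/2) = 39 ≈ 39.000000.

E[X] = 39 = 39.000000.


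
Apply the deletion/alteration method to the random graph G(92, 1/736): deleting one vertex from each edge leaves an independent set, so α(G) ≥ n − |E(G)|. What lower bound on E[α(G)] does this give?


E[|E(G)|] = C(92, 2)·p = 4186 · (1/736) = 91/16.
E[α(G)] ≥ n − E[|E(G)|] = 92 − 91/16 = 1381/16.
Numerically: ≈ 86.312.
(This is only a lower bound; the true E[α(G)] may be larger.)

E[α(G)] ≥ 1381/16 ≈ 86.312.


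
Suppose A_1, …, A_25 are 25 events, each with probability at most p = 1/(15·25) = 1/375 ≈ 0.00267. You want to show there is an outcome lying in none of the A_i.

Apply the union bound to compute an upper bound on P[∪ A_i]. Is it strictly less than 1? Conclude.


Union bound: P[∪_{i=1}^{25} A_i] ≤ Σ_i P[A_i] ≤ 25·p = 25·(1/375) = 1/15.
Numerically: 1/15 ≈ 0.06667.
Is 1/15 < 1? YES.
Since P[∪ A_i] ≤ 1/15 < 1, the complement has P[∩ A_i^c] ≥ 1 − 1/15 = 14/15 > 0, so some outcome avoids every A_i.

25·p = 1/15 ≈ 0.06667; existence CERTIFIED by the union bound.
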